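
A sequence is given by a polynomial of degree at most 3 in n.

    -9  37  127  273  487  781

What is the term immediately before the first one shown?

D1: 46, 90, 146, 214, 294
D2: 44, 56, 68, 80
D3: 12, 12, 12
The third differences are constant at 12.
Work back: 44 − 12 = 32;  46 − 32 = 14;  -9 − 14 = -23

-23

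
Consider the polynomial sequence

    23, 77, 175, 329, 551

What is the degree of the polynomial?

Δ: 54, 98, 154, 222
Δ²: 44, 56, 68
Δ³: 12, 12
The third differences are constant, so the polynomial has degree 3.

3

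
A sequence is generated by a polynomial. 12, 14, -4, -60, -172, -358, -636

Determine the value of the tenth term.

Δ: 2 , -18 , -56 , -112 , -186 , -278
Δ²: -20 , -38 , -56 , -74 , -92
Δ³: -18 , -18 , -18 , -18
Constant third difference = -18, so extend:
-92 − 18 = -110;  -278 − 110 = -388;  -636 − 388 = -1024
-110 − 18 = -128;  -388 − 128 = -516;  -1024 − 516 = -1540
-128 − 18 = -146;  -516 − 146 = -662;  -1540 − 662 = -2202

-2202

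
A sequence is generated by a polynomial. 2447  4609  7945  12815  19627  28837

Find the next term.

Δ: 2162, 3336, 4870, 6812, 9210
Δ²: 1174, 1534, 1942, 2398
Δ³: 360, 408, 456
Δ⁴: 48, 48
Fourth differences constant at 48.
456 + 48 = 504;  2398 + 504 = 2902;  9210 + 2902 = 12112;  28837 + 12112 = 40949

40949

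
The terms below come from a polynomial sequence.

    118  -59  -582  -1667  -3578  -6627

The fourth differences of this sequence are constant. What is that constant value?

D1: -177, -523, -1085, -1911, -3049
D2: -346, -562, -826, -1138
D3: -216, -264, -312
D4: -48, -48

-48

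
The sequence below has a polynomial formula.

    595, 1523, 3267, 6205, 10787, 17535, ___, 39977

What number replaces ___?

27043

Using the first 6 terms:
928  1744  2938  4582  6748
816  1194  1644  2166
378  450  522
72  72
Constant fourth difference = 72.
Extend forward: 522 + 72 = 594;  2166 + 594 = 2760;  6748 + 2760 = 9508;  17535 + 9508 = 27043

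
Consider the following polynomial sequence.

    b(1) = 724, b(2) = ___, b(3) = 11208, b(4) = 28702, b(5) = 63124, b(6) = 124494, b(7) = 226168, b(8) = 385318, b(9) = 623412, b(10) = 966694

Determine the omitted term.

Using the last 8 terms:
First differences: 17494, 34422, 61370, 101674, 159150, 238094, 343282
Second differences: 16928, 26948, 40304, 57476, 78944, 105188
Third differences: 10020, 13356, 17172, 21468, 26244
Fourth differences: 3336, 3816, 4296, 4776
Fifth differences: 480, 480, 480
Constant fifth difference = 480.
Extend backward: 3336 − 480 = 2856;  10020 − 2856 = 7164;  16928 − 7164 = 9764;  17494 − 9764 = 7730;  11208 − 7730 = 3478

3478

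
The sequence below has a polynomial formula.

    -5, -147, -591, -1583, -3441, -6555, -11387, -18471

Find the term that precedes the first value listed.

-142  -444  -992  -1858  -3114  -4832  -7084
-302  -548  -866  -1256  -1718  -2252
-246  -318  -390  -462  -534
-72  -72  -72  -72
The fourth differences are constant at -72.
Work back: -246 + 72 = -174;  -302 + 174 = -128;  -142 + 128 = -14;  -5 + 14 = 9

9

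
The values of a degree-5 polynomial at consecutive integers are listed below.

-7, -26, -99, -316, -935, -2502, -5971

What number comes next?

-12824

First differences: -19, -73, -217, -619, -1567, -3469
Second differences: -54, -144, -402, -948, -1902
Third differences: -90, -258, -546, -954
Fourth differences: -168, -288, -408
Fifth differences: -120, -120
The fifth differences are constant (-120).
-408 − 120 = -528;  -954 − 528 = -1482;  -1902 − 1482 = -3384;  -3469 − 3384 = -6853;  -5971 − 6853 = -12824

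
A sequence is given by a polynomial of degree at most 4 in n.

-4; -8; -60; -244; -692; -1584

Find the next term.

-4 , -52 , -184 , -448 , -892
-48 , -132 , -264 , -444
-84 , -132 , -180
-48 , -48
Fourth differences constant at -48.
-180 − 48 = -228;  -444 − 228 = -672;  -892 − 672 = -1564;  -1584 − 1564 = -3148

-3148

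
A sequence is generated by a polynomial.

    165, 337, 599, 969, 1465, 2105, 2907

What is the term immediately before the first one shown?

65

D1: 172  262  370  496  640  802
D2: 90  108  126  144  162
D3: 18  18  18  18
The third differences are constant at 18.
Work back: 90 − 18 = 72;  172 − 72 = 100;  165 − 100 = 65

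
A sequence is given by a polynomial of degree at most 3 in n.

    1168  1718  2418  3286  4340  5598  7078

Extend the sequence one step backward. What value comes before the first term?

750

D1: 550, 700, 868, 1054, 1258, 1480
D2: 150, 168, 186, 204, 222
D3: 18, 18, 18, 18
The third differences are constant at 18.
Work back: 150 − 18 = 132;  550 − 132 = 418;  1168 − 418 = 750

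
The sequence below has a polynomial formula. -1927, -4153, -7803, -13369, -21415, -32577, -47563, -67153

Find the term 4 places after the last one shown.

-209673

Δ: -2226  -3650  -5566  -8046  -11162  -14986  -19590
Δ²: -1424  -1916  -2480  -3116  -3824  -4604
Δ³: -492  -564  -636  -708  -780
Δ⁴: -72  -72  -72  -72
Fourth differences constant at -72.
-780 − 72 = -852;  -4604 − 852 = -5456;  -19590 − 5456 = -25046;  -67153 − 25046 = -92199
-852 − 72 = -924;  -5456 − 924 = -6380;  -25046 − 6380 = -31426;  -92199 − 31426 = -123625
-924 − 72 = -996;  -6380 − 996 = -7376;  -31426 − 7376 = -38802;  -123625 − 38802 = -162427
-996 − 72 = -1068;  -7376 − 1068 = -8444;  -38802 − 8444 = -47246;  -162427 − 47246 = -209673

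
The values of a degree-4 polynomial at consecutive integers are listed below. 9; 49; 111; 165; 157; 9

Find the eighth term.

First differences: 40 , 62 , 54 , -8 , -148
Second differences: 22 , -8 , -62 , -140
Third differences: -30 , -54 , -78
Fourth differences: -24 , -24
Fourth differences constant at -24.
-78 − 24 = -102;  -140 − 102 = -242;  -148 − 242 = -390;  9 − 390 = -381
-102 − 24 = -126;  -242 − 126 = -368;  -390 − 368 = -758;  -381 − 758 = -1139

-1139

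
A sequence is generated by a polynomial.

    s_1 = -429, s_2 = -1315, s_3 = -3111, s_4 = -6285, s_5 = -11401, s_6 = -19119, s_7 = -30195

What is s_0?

-81

-886  -1796  -3174  -5116  -7718  -11076
-910  -1378  -1942  -2602  -3358
-468  -564  -660  -756
-96  -96  -96
The fourth differences are constant at -96.
Work back: -468 + 96 = -372;  -910 + 372 = -538;  -886 + 538 = -348;  -429 + 348 = -81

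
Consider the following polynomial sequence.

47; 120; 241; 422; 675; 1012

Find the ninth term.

First differences: 73, 121, 181, 253, 337
Second differences: 48, 60, 72, 84
Third differences: 12, 12, 12
Constant third difference = 12, so extend:
84 + 12 = 96;  337 + 96 = 433;  1012 + 433 = 1445
96 + 12 = 108;  433 + 108 = 541;  1445 + 541 = 1986
108 + 12 = 120;  541 + 120 = 661;  1986 + 661 = 2647

2647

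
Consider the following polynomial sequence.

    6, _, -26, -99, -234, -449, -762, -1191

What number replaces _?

3

Using the last 6 terms:
First differences: -73  -135  -215  -313  -429
Second differences: -62  -80  -98  -116
Third differences: -18  -18  -18
Constant third difference = -18.
Extend backward: -62 + 18 = -44;  -73 + 44 = -29;  -26 + 29 = 3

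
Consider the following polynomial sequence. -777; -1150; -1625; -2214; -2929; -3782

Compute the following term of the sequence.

-4785

First differences: -373, -475, -589, -715, -853
Second differences: -102, -114, -126, -138
Third differences: -12, -12, -12
Third differences constant at -12.
-138 − 12 = -150;  -853 − 150 = -1003;  -3782 − 1003 = -4785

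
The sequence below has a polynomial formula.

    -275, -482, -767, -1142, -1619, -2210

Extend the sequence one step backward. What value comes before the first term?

-134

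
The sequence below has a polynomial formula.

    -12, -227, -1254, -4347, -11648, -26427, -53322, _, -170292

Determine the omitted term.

-98579

Using the first 7 terms:
-215, -1027, -3093, -7301, -14779, -26895
-812, -2066, -4208, -7478, -12116
-1254, -2142, -3270, -4638
-888, -1128, -1368
-240, -240
Constant fifth difference = -240.
Extend forward: -1368 − 240 = -1608;  -4638 − 1608 = -6246;  -12116 − 6246 = -18362;  -26895 − 18362 = -45257;  -53322 − 45257 = -98579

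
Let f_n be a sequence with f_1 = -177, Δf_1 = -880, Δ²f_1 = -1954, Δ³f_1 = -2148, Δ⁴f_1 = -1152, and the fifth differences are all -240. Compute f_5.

Build the table forward from the leading diagonal:
D5: -240  -240  -240  -240  -240
D4: -1152  -1392  -1632  -1872  -2112
D3: -2148  -3300  -4692  -6324  -8196
D2: -1954  -4102  -7402  -12094  -18418
D1: -880  -2834  -6936  -14338  -26432
f: -177  -1057  -3891  -10827  -25165

-25165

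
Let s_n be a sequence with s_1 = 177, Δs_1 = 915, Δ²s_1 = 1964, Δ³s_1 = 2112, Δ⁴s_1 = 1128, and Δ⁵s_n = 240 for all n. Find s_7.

Build the table forward from the leading diagonal:
Δ⁵: 240  240  240  240  240  240  240
Δ⁴: 1128  1368  1608  1848  2088  2328  2568
Δ³: 2112  3240  4608  6216  8064  10152  12480
Δ²: 1964  4076  7316  11924  18140  26204  36356
Δ: 915  2879  6955  14271  26195  44335  70539
s: 177  1092  3971  10926  25197  51392  95727

95727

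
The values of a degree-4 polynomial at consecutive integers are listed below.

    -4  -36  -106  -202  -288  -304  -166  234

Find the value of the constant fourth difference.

24

Δ: -32, -70, -96, -86, -16, 138, 400
Δ²: -38, -26, 10, 70, 154, 262
Δ³: 12, 36, 60, 84, 108
Δ⁴: 24, 24, 24, 24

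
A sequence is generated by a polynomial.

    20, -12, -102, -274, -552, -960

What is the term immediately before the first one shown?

18

-32  -90  -172  -278  -408
-58  -82  -106  -130
-24  -24  -24
The third differences are constant at -24.
Work back: -58 + 24 = -34;  -32 + 34 = 2;  20 − 2 = 18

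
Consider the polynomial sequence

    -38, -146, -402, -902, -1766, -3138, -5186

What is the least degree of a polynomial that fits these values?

4

D1: -108, -256, -500, -864, -1372, -2048
D2: -148, -244, -364, -508, -676
D3: -96, -120, -144, -168
D4: -24, -24, -24
The fourth differences are constant, so the polynomial has degree 4.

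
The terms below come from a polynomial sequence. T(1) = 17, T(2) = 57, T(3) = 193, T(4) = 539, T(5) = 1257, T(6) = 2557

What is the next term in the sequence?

First differences: 40, 136, 346, 718, 1300
Second differences: 96, 210, 372, 582
Third differences: 114, 162, 210
Fourth differences: 48, 48
Constant fourth difference = 48, so extend:
210 + 48 = 258;  582 + 258 = 840;  1300 + 840 = 2140;  2557 + 2140 = 4697

4697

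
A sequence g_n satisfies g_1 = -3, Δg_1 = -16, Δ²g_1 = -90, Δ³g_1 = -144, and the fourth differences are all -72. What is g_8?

-9565

Build the table forward from the leading diagonal:
Δ⁴: -72  -72  -72  -72  -72  -72  -72  -72
Δ³: -144  -216  -288  -360  -432  -504  -576  -648
Δ²: -90  -234  -450  -738  -1098  -1530  -2034  -2610
Δ: -16  -106  -340  -790  -1528  -2626  -4156  -6190
g: -3  -19  -125  -465  -1255  -2783  -5409  -9565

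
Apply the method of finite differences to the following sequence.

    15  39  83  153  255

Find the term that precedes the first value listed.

Δ: 24, 44, 70, 102
Δ²: 20, 26, 32
Δ³: 6, 6
The third differences are constant at 6.
Work back: 20 − 6 = 14;  24 − 14 = 10;  15 − 10 = 5

5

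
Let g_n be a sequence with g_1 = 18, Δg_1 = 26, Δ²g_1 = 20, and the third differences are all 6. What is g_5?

266

Build the table forward from the leading diagonal:
D3: 6, 6, 6, 6, 6
D2: 20, 26, 32, 38, 44
D1: 26, 46, 72, 104, 142
g: 18, 44, 90, 162, 266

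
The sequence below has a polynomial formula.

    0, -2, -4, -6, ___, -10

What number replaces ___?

Using the first 4 terms:
First differences: -2  -2  -2
Constant first difference = -2.
Extend forward: -6 − 2 = -8

-8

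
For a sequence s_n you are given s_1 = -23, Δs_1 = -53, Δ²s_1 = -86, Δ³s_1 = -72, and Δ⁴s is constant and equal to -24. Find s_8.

-5560

Build the table forward from the leading diagonal:
D4: -24  -24  -24  -24  -24  -24  -24  -24
D3: -72  -96  -120  -144  -168  -192  -216  -240
D2: -86  -158  -254  -374  -518  -686  -878  -1094
D1: -53  -139  -297  -551  -925  -1443  -2129  -3007
s: -23  -76  -215  -512  -1063  -1988  -3431  -5560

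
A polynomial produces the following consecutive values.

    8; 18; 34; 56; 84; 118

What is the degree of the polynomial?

10, 16, 22, 28, 34
6, 6, 6, 6
The second differences are constant, so the polynomial has degree 2.

2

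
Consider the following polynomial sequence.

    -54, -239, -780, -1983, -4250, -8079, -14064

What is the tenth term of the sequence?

-52335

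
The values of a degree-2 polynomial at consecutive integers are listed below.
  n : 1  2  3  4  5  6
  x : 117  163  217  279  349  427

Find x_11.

Δ: 46  54  62  70  78
Δ²: 8  8  8  8
The second differences are constant (8).
78 + 8 = 86;  427 + 86 = 513
86 + 8 = 94;  513 + 94 = 607
94 + 8 = 102;  607 + 102 = 709
102 + 8 = 110;  709 + 110 = 819
110 + 8 = 118;  819 + 118 = 937

937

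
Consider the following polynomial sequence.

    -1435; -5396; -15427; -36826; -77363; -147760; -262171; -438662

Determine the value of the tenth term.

-1072588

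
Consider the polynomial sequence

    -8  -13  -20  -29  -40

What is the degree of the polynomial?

-5, -7, -9, -11
-2, -2, -2
The second differences are constant, so the polynomial has degree 2.

2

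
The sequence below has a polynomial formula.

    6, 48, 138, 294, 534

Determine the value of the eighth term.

1938

D1: 42 , 90 , 156 , 240
D2: 48 , 66 , 84
D3: 18 , 18
Third differences constant at 18.
84 + 18 = 102;  240 + 102 = 342;  534 + 342 = 876
102 + 18 = 120;  342 + 120 = 462;  876 + 462 = 1338
120 + 18 = 138;  462 + 138 = 600;  1338 + 600 = 1938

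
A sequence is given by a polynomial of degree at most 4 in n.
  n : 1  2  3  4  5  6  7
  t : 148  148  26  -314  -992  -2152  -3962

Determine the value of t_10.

0, -122, -340, -678, -1160, -1810
-122, -218, -338, -482, -650
-96, -120, -144, -168
-24, -24, -24
Constant fourth difference = -24, so extend:
-168 − 24 = -192;  -650 − 192 = -842;  -1810 − 842 = -2652;  -3962 − 2652 = -6614
-192 − 24 = -216;  -842 − 216 = -1058;  -2652 − 1058 = -3710;  -6614 − 3710 = -10324
-216 − 24 = -240;  -1058 − 240 = -1298;  -3710 − 1298 = -5008;  -10324 − 5008 = -15332

-15332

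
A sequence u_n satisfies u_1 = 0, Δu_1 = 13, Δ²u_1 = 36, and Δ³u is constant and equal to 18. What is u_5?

340

Build the table forward from the leading diagonal:
Third differences: 18, 18, 18, 18, 18
Second differences: 36, 54, 72, 90, 108
First differences: 13, 49, 103, 175, 265
u: 0, 13, 62, 165, 340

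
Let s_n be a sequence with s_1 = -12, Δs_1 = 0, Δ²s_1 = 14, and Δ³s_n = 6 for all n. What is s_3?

Build the table forward from the leading diagonal:
Δ³: 6, 6, 6
Δ²: 14, 20, 26
Δ: 0, 14, 34
s: -12, -12, 2

2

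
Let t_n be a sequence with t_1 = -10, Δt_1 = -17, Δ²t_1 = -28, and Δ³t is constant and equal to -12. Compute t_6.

Build the table forward from the leading diagonal:
Δ³: -12, -12, -12, -12, -12, -12
Δ²: -28, -40, -52, -64, -76, -88
Δ: -17, -45, -85, -137, -201, -277
t: -10, -27, -72, -157, -294, -495

-495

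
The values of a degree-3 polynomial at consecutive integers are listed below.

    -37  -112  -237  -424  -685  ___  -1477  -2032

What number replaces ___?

-1032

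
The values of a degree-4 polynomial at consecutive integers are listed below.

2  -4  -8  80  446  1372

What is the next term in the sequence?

First differences: -6  -4  88  366  926
Second differences: 2  92  278  560
Third differences: 90  186  282
Fourth differences: 96  96
The fourth differences are constant (96).
282 + 96 = 378;  560 + 378 = 938;  926 + 938 = 1864;  1372 + 1864 = 3236

3236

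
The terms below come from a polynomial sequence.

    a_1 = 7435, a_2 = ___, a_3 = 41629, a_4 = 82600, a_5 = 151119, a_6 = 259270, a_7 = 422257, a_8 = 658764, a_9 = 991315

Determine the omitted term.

18882

Using the last 7 terms:
First differences: 40971, 68519, 108151, 162987, 236507, 332551
Second differences: 27548, 39632, 54836, 73520, 96044
Third differences: 12084, 15204, 18684, 22524
Fourth differences: 3120, 3480, 3840
Fifth differences: 360, 360
Constant fifth difference = 360.
Extend backward: 3120 − 360 = 2760;  12084 − 2760 = 9324;  27548 − 9324 = 18224;  40971 − 18224 = 22747;  41629 − 22747 = 18882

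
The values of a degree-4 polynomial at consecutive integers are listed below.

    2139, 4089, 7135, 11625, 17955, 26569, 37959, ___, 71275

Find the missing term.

52665

Using the first 7 terms:
Δ: 1950, 3046, 4490, 6330, 8614, 11390
Δ²: 1096, 1444, 1840, 2284, 2776
Δ³: 348, 396, 444, 492
Δ⁴: 48, 48, 48
Constant fourth difference = 48.
Extend forward: 492 + 48 = 540;  2776 + 540 = 3316;  11390 + 3316 = 14706;  37959 + 14706 = 52665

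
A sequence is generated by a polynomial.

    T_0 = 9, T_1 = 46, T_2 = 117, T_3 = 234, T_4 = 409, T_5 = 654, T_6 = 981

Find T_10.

3349

37, 71, 117, 175, 245, 327
34, 46, 58, 70, 82
12, 12, 12, 12
Constant third difference = 12, so extend:
82 + 12 = 94;  327 + 94 = 421;  981 + 421 = 1402
94 + 12 = 106;  421 + 106 = 527;  1402 + 527 = 1929
106 + 12 = 118;  527 + 118 = 645;  1929 + 645 = 2574
118 + 12 = 130;  645 + 130 = 775;  2574 + 775 = 3349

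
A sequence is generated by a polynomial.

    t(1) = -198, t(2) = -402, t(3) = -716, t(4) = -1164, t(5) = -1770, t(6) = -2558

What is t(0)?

-80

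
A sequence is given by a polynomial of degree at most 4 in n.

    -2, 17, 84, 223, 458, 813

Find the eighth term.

Δ: 19  67  139  235  355
Δ²: 48  72  96  120
Δ³: 24  24  24
The third differences are constant (24).
120 + 24 = 144;  355 + 144 = 499;  813 + 499 = 1312
144 + 24 = 168;  499 + 168 = 667;  1312 + 667 = 1979

1979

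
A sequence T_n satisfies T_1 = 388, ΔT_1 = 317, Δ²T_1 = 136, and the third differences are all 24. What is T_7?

Build the table forward from the leading diagonal:
D3: 24, 24, 24, 24, 24, 24, 24
D2: 136, 160, 184, 208, 232, 256, 280
D1: 317, 453, 613, 797, 1005, 1237, 1493
T: 388, 705, 1158, 1771, 2568, 3573, 4810

4810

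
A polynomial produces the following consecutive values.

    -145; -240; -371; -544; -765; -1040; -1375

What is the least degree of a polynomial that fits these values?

3

-95, -131, -173, -221, -275, -335
-36, -42, -48, -54, -60
-6, -6, -6, -6
The third differences are constant, so the polynomial has degree 3.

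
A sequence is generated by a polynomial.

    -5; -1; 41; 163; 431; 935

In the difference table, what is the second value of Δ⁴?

First differences: 4, 42, 122, 268, 504
Second differences: 38, 80, 146, 236
Third differences: 42, 66, 90
Fourth differences: 24, 24

24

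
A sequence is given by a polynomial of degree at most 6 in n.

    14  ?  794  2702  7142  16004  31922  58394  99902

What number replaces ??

152

Using the last 7 terms:
Δ: 1908  4440  8862  15918  26472  41508
Δ²: 2532  4422  7056  10554  15036
Δ³: 1890  2634  3498  4482
Δ⁴: 744  864  984
Δ⁵: 120  120
Constant fifth difference = 120.
Extend backward: 744 − 120 = 624;  1890 − 624 = 1266;  2532 − 1266 = 1266;  1908 − 1266 = 642;  794 − 642 = 152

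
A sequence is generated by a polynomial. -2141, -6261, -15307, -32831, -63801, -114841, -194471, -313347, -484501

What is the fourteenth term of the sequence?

-2777121

Δ: -4120  -9046  -17524  -30970  -51040  -79630  -118876  -171154
Δ²: -4926  -8478  -13446  -20070  -28590  -39246  -52278
Δ³: -3552  -4968  -6624  -8520  -10656  -13032
Δ⁴: -1416  -1656  -1896  -2136  -2376
Δ⁵: -240  -240  -240  -240
Constant fifth difference = -240, so extend:
-2376 − 240 = -2616;  -13032 − 2616 = -15648;  -52278 − 15648 = -67926;  -171154 − 67926 = -239080;  -484501 − 239080 = -723581
-2616 − 240 = -2856;  -15648 − 2856 = -18504;  -67926 − 18504 = -86430;  -239080 − 86430 = -325510;  -723581 − 325510 = -1049091
-2856 − 240 = -3096;  -18504 − 3096 = -21600;  -86430 − 21600 = -108030;  -325510 − 108030 = -433540;  -1049091 − 433540 = -1482631
-3096 − 240 = -3336;  -21600 − 3336 = -24936;  -108030 − 24936 = -132966;  -433540 − 132966 = -566506;  -1482631 − 566506 = -2049137
-3336 − 240 = -3576;  -24936 − 3576 = -28512;  -132966 − 28512 = -161478;  -566506 − 161478 = -727984;  -2049137 − 727984 = -2777121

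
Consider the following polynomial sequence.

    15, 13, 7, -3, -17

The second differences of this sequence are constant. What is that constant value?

-4

D1: -2, -6, -10, -14
D2: -4, -4, -4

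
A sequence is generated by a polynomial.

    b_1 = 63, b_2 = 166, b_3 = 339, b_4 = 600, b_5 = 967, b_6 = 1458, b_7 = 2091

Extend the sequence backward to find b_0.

12

First differences: 103, 173, 261, 367, 491, 633
Second differences: 70, 88, 106, 124, 142
Third differences: 18, 18, 18, 18
The third differences are constant at 18.
Work back: 70 − 18 = 52;  103 − 52 = 51;  63 − 51 = 12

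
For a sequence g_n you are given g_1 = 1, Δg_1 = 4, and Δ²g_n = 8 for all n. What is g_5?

Build the table forward from the leading diagonal:
D2: 8, 8, 8, 8, 8
D1: 4, 12, 20, 28, 36
g: 1, 5, 17, 37, 65

65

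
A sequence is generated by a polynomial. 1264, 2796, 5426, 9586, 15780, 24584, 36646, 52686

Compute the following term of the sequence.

Δ: 1532  2630  4160  6194  8804  12062  16040
Δ²: 1098  1530  2034  2610  3258  3978
Δ³: 432  504  576  648  720
Δ⁴: 72  72  72  72
Fourth differences constant at 72.
720 + 72 = 792;  3978 + 792 = 4770;  16040 + 4770 = 20810;  52686 + 20810 = 73496

73496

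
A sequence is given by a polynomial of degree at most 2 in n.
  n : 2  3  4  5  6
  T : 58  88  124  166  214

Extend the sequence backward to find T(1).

First differences: 30, 36, 42, 48
Second differences: 6, 6, 6
The second differences are constant at 6.
Work back: 30 − 6 = 24;  58 − 24 = 34

34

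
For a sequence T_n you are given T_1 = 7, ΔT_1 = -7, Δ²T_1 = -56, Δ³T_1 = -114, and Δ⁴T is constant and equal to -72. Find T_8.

-7728

Build the table forward from the leading diagonal:
Δ⁴: -72  -72  -72  -72  -72  -72  -72  -72
Δ³: -114  -186  -258  -330  -402  -474  -546  -618
Δ²: -56  -170  -356  -614  -944  -1346  -1820  -2366
Δ: -7  -63  -233  -589  -1203  -2147  -3493  -5313
T: 7  0  -63  -296  -885  -2088  -4235  -7728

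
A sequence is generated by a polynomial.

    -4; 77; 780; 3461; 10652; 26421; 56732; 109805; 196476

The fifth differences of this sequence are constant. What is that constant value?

360

D1: 81, 703, 2681, 7191, 15769, 30311, 53073, 86671
D2: 622, 1978, 4510, 8578, 14542, 22762, 33598
D3: 1356, 2532, 4068, 5964, 8220, 10836
D4: 1176, 1536, 1896, 2256, 2616
D5: 360, 360, 360, 360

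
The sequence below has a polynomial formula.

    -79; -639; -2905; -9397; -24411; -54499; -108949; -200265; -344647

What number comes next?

-560  -2266  -6492  -15014  -30088  -54450  -91316  -144382
-1706  -4226  -8522  -15074  -24362  -36866  -53066
-2520  -4296  -6552  -9288  -12504  -16200
-1776  -2256  -2736  -3216  -3696
-480  -480  -480  -480
The fifth differences are constant (-480).
-3696 − 480 = -4176;  -16200 − 4176 = -20376;  -53066 − 20376 = -73442;  -144382 − 73442 = -217824;  -344647 − 217824 = -562471

-562471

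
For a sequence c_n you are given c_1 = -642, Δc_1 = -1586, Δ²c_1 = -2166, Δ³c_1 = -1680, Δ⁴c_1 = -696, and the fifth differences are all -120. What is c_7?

-87408

Build the table forward from the leading diagonal:
Fifth differences: -120  -120  -120  -120  -120  -120  -120
Fourth differences: -696  -816  -936  -1056  -1176  -1296  -1416
Third differences: -1680  -2376  -3192  -4128  -5184  -6360  -7656
Second differences: -2166  -3846  -6222  -9414  -13542  -18726  -25086
First differences: -1586  -3752  -7598  -13820  -23234  -36776  -55502
c: -642  -2228  -5980  -13578  -27398  -50632  -87408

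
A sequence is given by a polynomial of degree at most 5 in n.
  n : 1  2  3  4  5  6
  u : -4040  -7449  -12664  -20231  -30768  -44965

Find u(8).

-87459

-3409  -5215  -7567  -10537  -14197
-1806  -2352  -2970  -3660
-546  -618  -690
-72  -72
The fourth differences are constant (-72).
-690 − 72 = -762;  -3660 − 762 = -4422;  -14197 − 4422 = -18619;  -44965 − 18619 = -63584
-762 − 72 = -834;  -4422 − 834 = -5256;  -18619 − 5256 = -23875;  -63584 − 23875 = -87459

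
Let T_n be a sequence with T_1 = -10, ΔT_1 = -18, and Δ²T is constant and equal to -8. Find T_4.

Build the table forward from the leading diagonal:
Second differences: -8  -8  -8  -8
First differences: -18  -26  -34  -42
T: -10  -28  -54  -88

-88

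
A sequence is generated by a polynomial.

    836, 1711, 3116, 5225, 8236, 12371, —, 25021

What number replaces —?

17876

Using the first 6 terms:
D1: 875  1405  2109  3011  4135
D2: 530  704  902  1124
D3: 174  198  222
D4: 24  24
Constant fourth difference = 24.
Extend forward: 222 + 24 = 246;  1124 + 246 = 1370;  4135 + 1370 = 5505;  12371 + 5505 = 17876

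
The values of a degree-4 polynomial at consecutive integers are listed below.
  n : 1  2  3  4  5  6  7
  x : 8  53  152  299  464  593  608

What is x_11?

-2872

D1: 45, 99, 147, 165, 129, 15
D2: 54, 48, 18, -36, -114
D3: -6, -30, -54, -78
D4: -24, -24, -24
Fourth differences constant at -24.
-78 − 24 = -102;  -114 − 102 = -216;  15 − 216 = -201;  608 − 201 = 407
-102 − 24 = -126;  -216 − 126 = -342;  -201 − 342 = -543;  407 − 543 = -136
-126 − 24 = -150;  -342 − 150 = -492;  -543 − 492 = -1035;  -136 − 1035 = -1171
-150 − 24 = -174;  -492 − 174 = -666;  -1035 − 666 = -1701;  -1171 − 1701 = -2872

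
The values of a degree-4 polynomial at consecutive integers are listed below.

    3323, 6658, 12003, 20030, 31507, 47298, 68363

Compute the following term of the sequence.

95758

First differences: 3335, 5345, 8027, 11477, 15791, 21065
Second differences: 2010, 2682, 3450, 4314, 5274
Third differences: 672, 768, 864, 960
Fourth differences: 96, 96, 96
Fourth differences constant at 96.
960 + 96 = 1056;  5274 + 1056 = 6330;  21065 + 6330 = 27395;  68363 + 27395 = 95758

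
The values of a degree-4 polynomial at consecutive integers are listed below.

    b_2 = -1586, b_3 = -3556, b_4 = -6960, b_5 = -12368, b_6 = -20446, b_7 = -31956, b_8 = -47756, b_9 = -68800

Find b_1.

D1: -1970  -3404  -5408  -8078  -11510  -15800  -21044
D2: -1434  -2004  -2670  -3432  -4290  -5244
D3: -570  -666  -762  -858  -954
D4: -96  -96  -96  -96
The fourth differences are constant at -96.
Work back: -570 + 96 = -474;  -1434 + 474 = -960;  -1970 + 960 = -1010;  -1586 + 1010 = -576

-576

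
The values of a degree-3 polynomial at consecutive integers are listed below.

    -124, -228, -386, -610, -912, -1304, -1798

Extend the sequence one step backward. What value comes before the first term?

-62

-104, -158, -224, -302, -392, -494
-54, -66, -78, -90, -102
-12, -12, -12, -12
The third differences are constant at -12.
Work back: -54 + 12 = -42;  -104 + 42 = -62;  -124 + 62 = -62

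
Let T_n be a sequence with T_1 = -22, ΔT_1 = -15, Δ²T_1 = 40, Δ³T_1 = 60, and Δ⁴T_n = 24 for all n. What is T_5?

422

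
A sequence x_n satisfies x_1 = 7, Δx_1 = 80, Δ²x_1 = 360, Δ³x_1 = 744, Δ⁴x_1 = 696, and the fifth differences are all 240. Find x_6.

Build the table forward from the leading diagonal:
Δ⁵: 240, 240, 240, 240, 240, 240
Δ⁴: 696, 936, 1176, 1416, 1656, 1896
Δ³: 744, 1440, 2376, 3552, 4968, 6624
Δ²: 360, 1104, 2544, 4920, 8472, 13440
Δ: 80, 440, 1544, 4088, 9008, 17480
x: 7, 87, 527, 2071, 6159, 15167

15167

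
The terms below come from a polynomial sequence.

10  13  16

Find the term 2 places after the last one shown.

22

Δ: 3 , 3
Constant first difference = 3, so extend:
16 + 3 = 19
19 + 3 = 22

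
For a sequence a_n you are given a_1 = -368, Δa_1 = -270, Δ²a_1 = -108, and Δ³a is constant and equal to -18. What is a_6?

-2978

Build the table forward from the leading diagonal:
Δ³: -18, -18, -18, -18, -18, -18
Δ²: -108, -126, -144, -162, -180, -198
Δ: -270, -378, -504, -648, -810, -990
a: -368, -638, -1016, -1520, -2168, -2978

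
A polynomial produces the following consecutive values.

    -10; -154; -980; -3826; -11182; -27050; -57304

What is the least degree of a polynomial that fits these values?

D1: -144, -826, -2846, -7356, -15868, -30254
D2: -682, -2020, -4510, -8512, -14386
D3: -1338, -2490, -4002, -5874
D4: -1152, -1512, -1872
D5: -360, -360
The fifth differences are constant, so the polynomial has degree 5.

5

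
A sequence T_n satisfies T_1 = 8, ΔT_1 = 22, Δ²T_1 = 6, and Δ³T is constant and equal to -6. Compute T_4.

86

Build the table forward from the leading diagonal:
D3: -6, -6, -6, -6
D2: 6, 0, -6, -12
D1: 22, 28, 28, 22
T: 8, 30, 58, 86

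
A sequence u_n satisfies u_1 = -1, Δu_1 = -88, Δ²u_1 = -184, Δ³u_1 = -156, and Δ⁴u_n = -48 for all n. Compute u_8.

-11621

Build the table forward from the leading diagonal:
Δ⁴: -48  -48  -48  -48  -48  -48  -48  -48
Δ³: -156  -204  -252  -300  -348  -396  -444  -492
Δ²: -184  -340  -544  -796  -1096  -1444  -1840  -2284
Δ: -88  -272  -612  -1156  -1952  -3048  -4492  -6332
u: -1  -89  -361  -973  -2129  -4081  -7129  -11621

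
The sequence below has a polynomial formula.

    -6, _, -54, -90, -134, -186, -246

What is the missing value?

-26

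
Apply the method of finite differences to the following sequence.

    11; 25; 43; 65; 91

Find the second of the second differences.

4

D1: 14, 18, 22, 26
D2: 4, 4, 4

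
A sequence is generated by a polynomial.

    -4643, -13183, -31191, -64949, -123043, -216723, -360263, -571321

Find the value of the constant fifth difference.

-360

D1: -8540, -18008, -33758, -58094, -93680, -143540, -211058
D2: -9468, -15750, -24336, -35586, -49860, -67518
D3: -6282, -8586, -11250, -14274, -17658
D4: -2304, -2664, -3024, -3384
D5: -360, -360, -360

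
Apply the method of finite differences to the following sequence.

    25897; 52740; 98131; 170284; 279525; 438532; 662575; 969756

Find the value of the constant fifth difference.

First differences: 26843, 45391, 72153, 109241, 159007, 224043, 307181
Second differences: 18548, 26762, 37088, 49766, 65036, 83138
Third differences: 8214, 10326, 12678, 15270, 18102
Fourth differences: 2112, 2352, 2592, 2832
Fifth differences: 240, 240, 240

240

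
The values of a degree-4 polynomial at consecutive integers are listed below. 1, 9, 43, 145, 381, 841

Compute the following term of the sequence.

D1: 8, 34, 102, 236, 460
D2: 26, 68, 134, 224
D3: 42, 66, 90
D4: 24, 24
Fourth differences constant at 24.
90 + 24 = 114;  224 + 114 = 338;  460 + 338 = 798;  841 + 798 = 1639

1639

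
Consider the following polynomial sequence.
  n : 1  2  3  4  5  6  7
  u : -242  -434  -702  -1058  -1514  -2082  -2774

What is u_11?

-192 , -268 , -356 , -456 , -568 , -692
-76 , -88 , -100 , -112 , -124
-12 , -12 , -12 , -12
The third differences are constant (-12).
-124 − 12 = -136;  -692 − 136 = -828;  -2774 − 828 = -3602
-136 − 12 = -148;  -828 − 148 = -976;  -3602 − 976 = -4578
-148 − 12 = -160;  -976 − 160 = -1136;  -4578 − 1136 = -5714
-160 − 12 = -172;  -1136 − 172 = -1308;  -5714 − 1308 = -7022

-7022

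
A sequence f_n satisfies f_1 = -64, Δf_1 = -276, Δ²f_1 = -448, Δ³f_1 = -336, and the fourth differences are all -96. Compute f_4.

-2572

Build the table forward from the leading diagonal:
D4: -96  -96  -96  -96
D3: -336  -432  -528  -624
D2: -448  -784  -1216  -1744
D1: -276  -724  -1508  -2724
f: -64  -340  -1064  -2572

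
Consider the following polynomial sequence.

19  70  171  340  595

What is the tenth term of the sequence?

3790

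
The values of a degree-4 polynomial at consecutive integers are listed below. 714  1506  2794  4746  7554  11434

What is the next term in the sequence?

16626

792, 1288, 1952, 2808, 3880
496, 664, 856, 1072
168, 192, 216
24, 24
Fourth differences constant at 24.
216 + 24 = 240;  1072 + 240 = 1312;  3880 + 1312 = 5192;  11434 + 5192 = 16626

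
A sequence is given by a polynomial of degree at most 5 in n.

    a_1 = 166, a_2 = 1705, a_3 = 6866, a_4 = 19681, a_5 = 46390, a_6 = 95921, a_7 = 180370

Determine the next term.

D1: 1539  5161  12815  26709  49531  84449
D2: 3622  7654  13894  22822  34918
D3: 4032  6240  8928  12096
D4: 2208  2688  3168
D5: 480  480
Fifth differences constant at 480.
3168 + 480 = 3648;  12096 + 3648 = 15744;  34918 + 15744 = 50662;  84449 + 50662 = 135111;  180370 + 135111 = 315481

315481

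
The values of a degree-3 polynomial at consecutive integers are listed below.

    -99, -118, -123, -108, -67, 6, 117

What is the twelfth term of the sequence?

1452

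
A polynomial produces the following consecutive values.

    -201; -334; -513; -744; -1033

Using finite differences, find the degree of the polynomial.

D1: -133, -179, -231, -289
D2: -46, -52, -58
D3: -6, -6
The third differences are constant, so the polynomial has degree 3.

3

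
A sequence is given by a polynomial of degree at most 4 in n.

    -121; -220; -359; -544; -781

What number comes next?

-1076

D1: -99  -139  -185  -237
D2: -40  -46  -52
D3: -6  -6
Constant third difference = -6, so extend:
-52 − 6 = -58;  -237 − 58 = -295;  -781 − 295 = -1076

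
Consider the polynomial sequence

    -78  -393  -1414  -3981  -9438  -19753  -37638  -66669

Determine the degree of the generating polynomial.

D1: -315, -1021, -2567, -5457, -10315, -17885, -29031
D2: -706, -1546, -2890, -4858, -7570, -11146
D3: -840, -1344, -1968, -2712, -3576
D4: -504, -624, -744, -864
D5: -120, -120, -120
The fifth differences are constant, so the polynomial has degree 5.

5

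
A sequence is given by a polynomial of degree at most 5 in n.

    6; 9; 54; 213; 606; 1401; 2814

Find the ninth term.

First differences: 3, 45, 159, 393, 795, 1413
Second differences: 42, 114, 234, 402, 618
Third differences: 72, 120, 168, 216
Fourth differences: 48, 48, 48
Constant fourth difference = 48, so extend:
216 + 48 = 264;  618 + 264 = 882;  1413 + 882 = 2295;  2814 + 2295 = 5109
264 + 48 = 312;  882 + 312 = 1194;  2295 + 1194 = 3489;  5109 + 3489 = 8598

8598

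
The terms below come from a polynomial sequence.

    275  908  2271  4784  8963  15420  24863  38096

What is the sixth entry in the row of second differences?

3790

D1: 633, 1363, 2513, 4179, 6457, 9443, 13233
D2: 730, 1150, 1666, 2278, 2986, 3790
D3: 420, 516, 612, 708, 804
D4: 96, 96, 96, 96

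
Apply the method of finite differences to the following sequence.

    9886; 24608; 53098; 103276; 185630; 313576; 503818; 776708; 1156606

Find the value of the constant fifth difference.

D1: 14722, 28490, 50178, 82354, 127946, 190242, 272890, 379898
D2: 13768, 21688, 32176, 45592, 62296, 82648, 107008
D3: 7920, 10488, 13416, 16704, 20352, 24360
D4: 2568, 2928, 3288, 3648, 4008
D5: 360, 360, 360, 360

360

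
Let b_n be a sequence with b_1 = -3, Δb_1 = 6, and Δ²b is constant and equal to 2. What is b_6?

Build the table forward from the leading diagonal:
Second differences: 2  2  2  2  2  2
First differences: 6  8  10  12  14  16
b: -3  3  11  21  33  47

47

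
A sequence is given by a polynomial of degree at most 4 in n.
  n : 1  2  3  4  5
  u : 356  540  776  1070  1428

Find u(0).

218

184, 236, 294, 358
52, 58, 64
6, 6
The third differences are constant at 6.
Work back: 52 − 6 = 46;  184 − 46 = 138;  356 − 138 = 218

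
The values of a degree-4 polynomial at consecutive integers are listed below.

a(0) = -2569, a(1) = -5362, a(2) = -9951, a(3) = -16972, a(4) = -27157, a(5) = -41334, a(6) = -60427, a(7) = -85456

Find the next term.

-117537

-2793 , -4589 , -7021 , -10185 , -14177 , -19093 , -25029
-1796 , -2432 , -3164 , -3992 , -4916 , -5936
-636 , -732 , -828 , -924 , -1020
-96 , -96 , -96 , -96
Fourth differences constant at -96.
-1020 − 96 = -1116;  -5936 − 1116 = -7052;  -25029 − 7052 = -32081;  -85456 − 32081 = -117537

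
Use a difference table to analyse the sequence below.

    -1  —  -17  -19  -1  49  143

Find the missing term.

-7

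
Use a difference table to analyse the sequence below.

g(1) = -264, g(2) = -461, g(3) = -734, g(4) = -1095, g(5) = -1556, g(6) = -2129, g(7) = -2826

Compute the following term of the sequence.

D1: -197, -273, -361, -461, -573, -697
D2: -76, -88, -100, -112, -124
D3: -12, -12, -12, -12
The third differences are constant (-12).
-124 − 12 = -136;  -697 − 136 = -833;  -2826 − 833 = -3659

-3659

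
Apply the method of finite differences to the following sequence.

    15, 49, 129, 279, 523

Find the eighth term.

Δ: 34 , 80 , 150 , 244
Δ²: 46 , 70 , 94
Δ³: 24 , 24
Constant third difference = 24, so extend:
94 + 24 = 118;  244 + 118 = 362;  523 + 362 = 885
118 + 24 = 142;  362 + 142 = 504;  885 + 504 = 1389
142 + 24 = 166;  504 + 166 = 670;  1389 + 670 = 2059

2059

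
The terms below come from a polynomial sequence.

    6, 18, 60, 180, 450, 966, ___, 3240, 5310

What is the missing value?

1848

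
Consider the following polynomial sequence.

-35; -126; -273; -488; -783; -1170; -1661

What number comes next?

-2268

D1: -91, -147, -215, -295, -387, -491
D2: -56, -68, -80, -92, -104
D3: -12, -12, -12, -12
Constant third difference = -12, so extend:
-104 − 12 = -116;  -491 − 116 = -607;  -1661 − 607 = -2268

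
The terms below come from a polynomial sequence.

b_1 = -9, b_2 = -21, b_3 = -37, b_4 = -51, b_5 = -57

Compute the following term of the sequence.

-12  -16  -14  -6
-4  2  8
6  6
Third differences constant at 6.
8 + 6 = 14;  -6 + 14 = 8;  -57 + 8 = -49

-49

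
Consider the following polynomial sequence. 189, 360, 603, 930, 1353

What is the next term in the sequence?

Δ: 171 , 243 , 327 , 423
Δ²: 72 , 84 , 96
Δ³: 12 , 12
Third differences constant at 12.
96 + 12 = 108;  423 + 108 = 531;  1353 + 531 = 1884

1884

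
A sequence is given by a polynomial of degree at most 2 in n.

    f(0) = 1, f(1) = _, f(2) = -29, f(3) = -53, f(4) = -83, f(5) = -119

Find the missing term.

-11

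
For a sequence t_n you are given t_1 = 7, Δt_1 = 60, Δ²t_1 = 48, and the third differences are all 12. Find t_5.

Build the table forward from the leading diagonal:
D3: 12, 12, 12, 12, 12
D2: 48, 60, 72, 84, 96
D1: 60, 108, 168, 240, 324
t: 7, 67, 175, 343, 583

583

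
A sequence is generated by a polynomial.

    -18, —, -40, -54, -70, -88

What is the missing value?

Using the last 4 terms:
Δ: -14, -16, -18
Δ²: -2, -2
Constant second difference = -2.
Extend backward: -14 + 2 = -12;  -40 + 12 = -28

-28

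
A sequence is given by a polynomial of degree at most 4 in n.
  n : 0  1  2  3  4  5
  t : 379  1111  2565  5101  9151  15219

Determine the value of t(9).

72271

Δ: 732 , 1454 , 2536 , 4050 , 6068
Δ²: 722 , 1082 , 1514 , 2018
Δ³: 360 , 432 , 504
Δ⁴: 72 , 72
The fourth differences are constant (72).
504 + 72 = 576;  2018 + 576 = 2594;  6068 + 2594 = 8662;  15219 + 8662 = 23881
576 + 72 = 648;  2594 + 648 = 3242;  8662 + 3242 = 11904;  23881 + 11904 = 35785
648 + 72 = 720;  3242 + 720 = 3962;  11904 + 3962 = 15866;  35785 + 15866 = 51651
720 + 72 = 792;  3962 + 792 = 4754;  15866 + 4754 = 20620;  51651 + 20620 = 72271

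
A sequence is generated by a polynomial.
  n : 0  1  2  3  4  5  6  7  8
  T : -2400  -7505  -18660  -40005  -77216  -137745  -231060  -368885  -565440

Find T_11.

-1692165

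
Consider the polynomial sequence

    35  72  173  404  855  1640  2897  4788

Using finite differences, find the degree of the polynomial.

4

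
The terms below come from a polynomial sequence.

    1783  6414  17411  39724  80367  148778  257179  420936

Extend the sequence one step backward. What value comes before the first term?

272

First differences: 4631, 10997, 22313, 40643, 68411, 108401, 163757
Second differences: 6366, 11316, 18330, 27768, 39990, 55356
Third differences: 4950, 7014, 9438, 12222, 15366
Fourth differences: 2064, 2424, 2784, 3144
Fifth differences: 360, 360, 360
The fifth differences are constant at 360.
Work back: 2064 − 360 = 1704;  4950 − 1704 = 3246;  6366 − 3246 = 3120;  4631 − 3120 = 1511;  1783 − 1511 = 272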